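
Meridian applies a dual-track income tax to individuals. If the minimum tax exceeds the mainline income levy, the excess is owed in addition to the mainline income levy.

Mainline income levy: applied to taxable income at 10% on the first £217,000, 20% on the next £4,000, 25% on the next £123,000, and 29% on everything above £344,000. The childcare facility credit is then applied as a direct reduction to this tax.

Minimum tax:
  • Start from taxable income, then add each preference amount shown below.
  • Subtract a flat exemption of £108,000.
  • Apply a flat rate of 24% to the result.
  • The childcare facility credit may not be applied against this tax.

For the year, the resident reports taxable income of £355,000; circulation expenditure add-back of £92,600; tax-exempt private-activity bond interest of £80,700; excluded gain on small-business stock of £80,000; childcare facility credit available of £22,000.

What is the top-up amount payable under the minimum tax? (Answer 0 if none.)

£85,632

Minimum tax:
  Adjusted income: £355,000 + £92,600 + £80,700 + £80,000 = £608,300
  Less exemption £108,000 → base £500,300
  £500,300 × 24% = £120,072

Mainline income levy:
  £217,000 × 10% = £21,700
  £4,000 × 20% = £800
  £123,000 × 25% = £30,750
  £11,000 × 29% = £3,190
  → £56,440
  Less childcare facility credit £22,000 → £34,440

Excess of minimum tax over mainline income levy: £120,072 − £34,440 = £85,632.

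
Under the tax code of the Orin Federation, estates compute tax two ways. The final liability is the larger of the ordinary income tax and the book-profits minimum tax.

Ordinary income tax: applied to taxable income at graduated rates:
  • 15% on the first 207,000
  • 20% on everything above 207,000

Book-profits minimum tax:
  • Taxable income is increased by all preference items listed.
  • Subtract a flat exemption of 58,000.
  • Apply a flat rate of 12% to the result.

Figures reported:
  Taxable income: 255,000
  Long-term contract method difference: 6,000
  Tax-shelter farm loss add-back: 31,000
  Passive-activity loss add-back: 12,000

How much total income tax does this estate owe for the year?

Book-profits minimum tax:
  Adjusted income: 255,000 + 6,000 + 31,000 + 12,000 = 304,000
  Less exemption 58,000 → base 246,000
  246,000 × 12% = 29,520

Ordinary income tax:
  207,000 × 15% = 31,050
  48,000 × 20% = 9,600
  → 40,650

40,650 > 29,520, so the ordinary income tax governs.

40,650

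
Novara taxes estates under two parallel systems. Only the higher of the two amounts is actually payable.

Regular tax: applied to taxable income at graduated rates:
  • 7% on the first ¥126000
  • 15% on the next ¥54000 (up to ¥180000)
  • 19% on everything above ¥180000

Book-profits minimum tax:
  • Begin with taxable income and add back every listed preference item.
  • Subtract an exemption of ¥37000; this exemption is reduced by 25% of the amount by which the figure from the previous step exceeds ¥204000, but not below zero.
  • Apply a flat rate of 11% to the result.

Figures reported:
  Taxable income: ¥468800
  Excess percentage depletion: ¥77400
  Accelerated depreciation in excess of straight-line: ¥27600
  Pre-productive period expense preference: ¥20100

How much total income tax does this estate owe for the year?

Book-profits minimum tax:
  Adjusted income: ¥468800 + ¥77400 + ¥27600 + ¥20100 = ¥593900
  Exemption: 25% × (¥593900 − ¥204000) = ¥97475 ≥ ¥37000, so the exemption is fully phased out
  Base: ¥593900 − ¥0 = ¥593900
  ¥593900 × 11% = ¥65329

Regular tax:
  ¥126000 × 7% = ¥8820
  ¥54000 × 15% = ¥8100
  ¥288800 × 19% = ¥54872
  → ¥71792

¥71792 > ¥65329, so the regular tax governs.

¥71792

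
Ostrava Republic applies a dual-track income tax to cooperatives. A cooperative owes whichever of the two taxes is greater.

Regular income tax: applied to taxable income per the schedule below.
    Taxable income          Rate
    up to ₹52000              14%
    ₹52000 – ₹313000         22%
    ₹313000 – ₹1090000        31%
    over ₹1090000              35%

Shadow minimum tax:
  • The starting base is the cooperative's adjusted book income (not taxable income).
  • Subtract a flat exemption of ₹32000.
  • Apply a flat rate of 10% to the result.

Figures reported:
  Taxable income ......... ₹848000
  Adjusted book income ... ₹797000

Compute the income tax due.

Shadow minimum tax:
  Base (adjusted book income): ₹797000
  Less exemption ₹32000 → base ₹765000
  ₹765000 × 10% = ₹76500

Regular income tax:
  ₹52000 × 14% = ₹7280
  ₹261000 × 22% = ₹57420
  ₹535000 × 31% = ₹165850
  → ₹230550

₹230550 > ₹76500, so the regular income tax governs.

₹230550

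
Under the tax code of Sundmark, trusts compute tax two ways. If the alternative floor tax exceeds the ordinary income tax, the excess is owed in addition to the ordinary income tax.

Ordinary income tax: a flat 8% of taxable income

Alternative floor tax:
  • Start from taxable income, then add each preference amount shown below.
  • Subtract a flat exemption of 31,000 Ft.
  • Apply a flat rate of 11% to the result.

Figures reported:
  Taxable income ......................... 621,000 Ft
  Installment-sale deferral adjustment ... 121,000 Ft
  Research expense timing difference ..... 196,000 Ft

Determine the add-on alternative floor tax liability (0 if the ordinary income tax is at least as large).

50,090 Ft

Alternative floor tax:
  Adjusted income: 621,000 Ft + 121,000 Ft + 196,000 Ft = 938,000 Ft
  Less exemption 31,000 Ft → base 907,000 Ft
  907,000 Ft × 11% = 99,770 Ft

Ordinary income tax:
  621,000 Ft × 8% = 49,680 Ft

Excess of alternative floor tax over ordinary income tax: 99,770 Ft − 49,680 Ft = 50,090 Ft.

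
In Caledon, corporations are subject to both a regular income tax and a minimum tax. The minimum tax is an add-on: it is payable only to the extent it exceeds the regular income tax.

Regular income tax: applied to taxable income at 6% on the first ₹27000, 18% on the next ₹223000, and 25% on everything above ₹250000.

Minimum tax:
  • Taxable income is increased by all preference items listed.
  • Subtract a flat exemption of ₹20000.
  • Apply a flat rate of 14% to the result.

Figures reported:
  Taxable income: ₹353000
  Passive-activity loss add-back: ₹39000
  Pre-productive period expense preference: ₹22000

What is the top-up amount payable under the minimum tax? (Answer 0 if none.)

₹0

Regular income tax:
  ₹27000 × 6% = ₹1620
  ₹223000 × 18% = ₹40140
  ₹103000 × 25% = ₹25750
  → ₹67510

Minimum tax:
  Adjusted income: ₹353000 + ₹39000 + ₹22000 = ₹414000
  Less exemption ₹20000 → base ₹394000
  ₹394000 × 14% = ₹55160

₹55160 ≤ ₹67510, so no add-on is due.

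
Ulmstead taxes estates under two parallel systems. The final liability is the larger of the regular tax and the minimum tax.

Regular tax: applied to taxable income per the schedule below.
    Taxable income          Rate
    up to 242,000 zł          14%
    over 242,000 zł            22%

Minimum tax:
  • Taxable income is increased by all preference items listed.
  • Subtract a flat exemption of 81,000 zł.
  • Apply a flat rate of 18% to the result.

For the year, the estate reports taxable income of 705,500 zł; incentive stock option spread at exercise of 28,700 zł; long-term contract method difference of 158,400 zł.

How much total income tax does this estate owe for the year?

146,088 zł

Regular tax:
  242,000 zł × 14% = 33,880 zł
  463,500 zł × 22% = 101,970 zł
  → 135,850 zł

Minimum tax:
  Adjusted income: 705,500 zł + 28,700 zł + 158,400 zł = 892,600 zł
  Less exemption 81,000 zł → base 811,600 zł
  811,600 zł × 18% = 146,088 zł

146,088 zł > 135,850 zł, so the minimum tax is the binding amount.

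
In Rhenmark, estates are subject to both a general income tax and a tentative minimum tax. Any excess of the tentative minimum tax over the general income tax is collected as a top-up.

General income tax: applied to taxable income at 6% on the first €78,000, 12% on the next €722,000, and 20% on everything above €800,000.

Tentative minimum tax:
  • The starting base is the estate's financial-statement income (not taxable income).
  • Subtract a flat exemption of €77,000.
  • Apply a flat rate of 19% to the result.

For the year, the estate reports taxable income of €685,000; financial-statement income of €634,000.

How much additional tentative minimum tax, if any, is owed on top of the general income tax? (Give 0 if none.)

Tentative minimum tax:
  Base (financial-statement income): €634,000
  Less exemption €77,000 → base €557,000
  €557,000 × 19% = €105,830

General income tax:
  €78,000 × 6% = €4,680
  €607,000 × 12% = €72,840
  → €77,520

Excess of tentative minimum tax over general income tax: €105,830 − €77,520 = €28,310.

€28,310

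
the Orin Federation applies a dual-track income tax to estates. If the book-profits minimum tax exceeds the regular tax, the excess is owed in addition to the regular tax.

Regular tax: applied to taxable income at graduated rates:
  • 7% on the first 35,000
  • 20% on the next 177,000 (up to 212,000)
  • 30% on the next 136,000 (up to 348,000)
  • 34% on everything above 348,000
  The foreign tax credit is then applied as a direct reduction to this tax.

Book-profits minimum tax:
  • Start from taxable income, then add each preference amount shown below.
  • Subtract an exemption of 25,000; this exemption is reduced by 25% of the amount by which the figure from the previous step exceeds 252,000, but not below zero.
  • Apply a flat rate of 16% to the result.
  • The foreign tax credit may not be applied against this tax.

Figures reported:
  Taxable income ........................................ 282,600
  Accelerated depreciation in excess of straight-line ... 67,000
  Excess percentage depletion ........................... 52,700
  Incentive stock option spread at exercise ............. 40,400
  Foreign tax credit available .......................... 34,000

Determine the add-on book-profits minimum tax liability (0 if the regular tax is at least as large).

Book-profits minimum tax:
  Adjusted income: 282,600 + 67,000 + 52,700 + 40,400 = 442,700
  Exemption: 25% × (442,700 − 252,000) = 47,675 ≥ 25,000, so the exemption is fully phased out
  Base: 442,700 − 0 = 442,700
  442,700 × 16% = 70,832

Regular tax:
  35,000 × 7% = 2,450
  177,000 × 20% = 35,400
  70,600 × 30% = 21,180
  → 59,030
  Less foreign tax credit 34,000 → 25,030

Excess of book-profits minimum tax over regular tax: 70,832 − 25,030 = 45,802.

45,802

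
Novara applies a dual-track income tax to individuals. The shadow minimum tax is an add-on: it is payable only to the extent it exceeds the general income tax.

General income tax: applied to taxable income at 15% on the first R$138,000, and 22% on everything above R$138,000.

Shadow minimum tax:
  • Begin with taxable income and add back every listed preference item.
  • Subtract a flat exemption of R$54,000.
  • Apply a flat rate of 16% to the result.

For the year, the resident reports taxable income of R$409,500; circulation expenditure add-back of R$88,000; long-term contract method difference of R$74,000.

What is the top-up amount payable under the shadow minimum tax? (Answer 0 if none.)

R$2,370

General income tax:
  R$138,000 × 15% = R$20,700
  R$271,500 × 22% = R$59,730
  → R$80,430

Shadow minimum tax:
  Adjusted income: R$409,500 + R$88,000 + R$74,000 = R$571,500
  Less exemption R$54,000 → base R$517,500
  R$517,500 × 16% = R$82,800

Excess of shadow minimum tax over general income tax: R$82,800 − R$80,430 = R$2,370.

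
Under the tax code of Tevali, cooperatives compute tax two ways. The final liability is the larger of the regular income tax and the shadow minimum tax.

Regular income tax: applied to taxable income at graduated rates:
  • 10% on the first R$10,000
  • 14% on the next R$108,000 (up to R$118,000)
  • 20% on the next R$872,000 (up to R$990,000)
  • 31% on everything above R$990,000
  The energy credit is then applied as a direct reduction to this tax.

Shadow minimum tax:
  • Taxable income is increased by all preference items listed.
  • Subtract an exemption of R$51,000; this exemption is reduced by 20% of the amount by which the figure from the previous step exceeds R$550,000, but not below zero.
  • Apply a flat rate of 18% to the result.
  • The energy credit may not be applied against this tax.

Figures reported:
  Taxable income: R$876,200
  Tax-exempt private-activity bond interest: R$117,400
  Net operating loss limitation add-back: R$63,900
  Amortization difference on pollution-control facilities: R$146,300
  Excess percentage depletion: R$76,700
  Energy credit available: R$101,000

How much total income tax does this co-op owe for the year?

R$230,490

Shadow minimum tax:
  Adjusted income: R$876,200 + R$117,400 + R$63,900 + R$146,300 + R$76,700 = R$1,280,500
  Exemption: 20% × (R$1,280,500 − R$550,000) = R$146,100 ≥ R$51,000, so the exemption is fully phased out
  Base: R$1,280,500 − R$0 = R$1,280,500
  R$1,280,500 × 18% = R$230,490

Regular income tax:
  R$10,000 × 10% = R$1,000
  R$108,000 × 14% = R$15,120
  R$758,200 × 20% = R$151,640
  → R$167,760
  Less energy credit R$101,000 → R$66,760

R$230,490 > R$66,760, so the shadow minimum tax is the binding amount.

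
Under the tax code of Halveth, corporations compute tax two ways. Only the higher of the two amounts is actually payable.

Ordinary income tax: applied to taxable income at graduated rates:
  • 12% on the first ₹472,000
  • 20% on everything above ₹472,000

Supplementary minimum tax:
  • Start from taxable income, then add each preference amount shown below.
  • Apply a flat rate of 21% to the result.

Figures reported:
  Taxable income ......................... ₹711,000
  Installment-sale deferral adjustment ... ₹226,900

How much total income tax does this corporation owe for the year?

Ordinary income tax:
  ₹472,000 × 12% = ₹56,640
  ₹239,000 × 20% = ₹47,800
  → ₹104,440

Supplementary minimum tax:
  Adjusted income: ₹711,000 + ₹226,900 = ₹937,900
  ₹937,900 × 21% = ₹196,959

₹196,959 > ₹104,440, so the supplementary minimum tax is the binding amount.

₹196,959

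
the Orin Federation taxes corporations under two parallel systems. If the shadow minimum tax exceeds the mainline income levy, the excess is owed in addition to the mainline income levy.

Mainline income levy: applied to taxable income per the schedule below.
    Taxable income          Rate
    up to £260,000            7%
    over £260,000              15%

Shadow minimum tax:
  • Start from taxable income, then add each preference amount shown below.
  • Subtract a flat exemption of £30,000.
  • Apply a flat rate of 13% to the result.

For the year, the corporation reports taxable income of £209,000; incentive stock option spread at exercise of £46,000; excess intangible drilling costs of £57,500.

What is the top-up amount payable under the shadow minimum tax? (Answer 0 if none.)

£22,095

Mainline income levy:
  £209,000 × 7% = £14,630

Shadow minimum tax:
  Adjusted income: £209,000 + £46,000 + £57,500 = £312,500
  Less exemption £30,000 → base £282,500
  £282,500 × 13% = £36,725

Excess of shadow minimum tax over mainline income levy: £36,725 − £14,630 = £22,095.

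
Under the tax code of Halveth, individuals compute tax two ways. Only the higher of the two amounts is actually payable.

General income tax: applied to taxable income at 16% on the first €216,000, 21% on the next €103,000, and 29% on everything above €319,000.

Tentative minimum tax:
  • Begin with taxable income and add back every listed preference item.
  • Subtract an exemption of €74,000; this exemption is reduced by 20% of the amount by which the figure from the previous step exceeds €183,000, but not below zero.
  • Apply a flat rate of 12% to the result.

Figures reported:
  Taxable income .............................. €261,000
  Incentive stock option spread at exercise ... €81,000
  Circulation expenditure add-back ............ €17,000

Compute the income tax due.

€44,010

General income tax:
  €216,000 × 16% = €34,560
  €45,000 × 21% = €9,450
  → €44,010

Tentative minimum tax:
  Adjusted income: €261,000 + €81,000 + €17,000 = €359,000
  Exemption: €74,000 − 20% × (€359,000 − €183,000) = €74,000 − €35,200 = €38,800
  Base: €359,000 − €38,800 = €320,200
  €320,200 × 12% = €38,424

€44,010 > €38,424, so the general income tax governs.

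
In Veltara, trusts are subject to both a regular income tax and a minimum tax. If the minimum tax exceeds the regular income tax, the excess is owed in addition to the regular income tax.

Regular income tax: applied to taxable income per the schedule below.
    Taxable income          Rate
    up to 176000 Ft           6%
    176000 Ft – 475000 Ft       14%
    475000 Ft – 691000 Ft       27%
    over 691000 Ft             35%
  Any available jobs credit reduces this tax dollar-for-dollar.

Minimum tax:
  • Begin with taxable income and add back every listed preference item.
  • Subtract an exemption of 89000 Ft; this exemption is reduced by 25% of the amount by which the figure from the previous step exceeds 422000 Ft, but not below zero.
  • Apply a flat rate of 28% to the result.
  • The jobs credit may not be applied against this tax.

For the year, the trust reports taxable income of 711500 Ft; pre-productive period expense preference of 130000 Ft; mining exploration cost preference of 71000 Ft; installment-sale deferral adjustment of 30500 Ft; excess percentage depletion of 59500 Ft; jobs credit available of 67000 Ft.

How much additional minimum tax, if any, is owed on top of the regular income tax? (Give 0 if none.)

229785 Ft

Minimum tax:
  Adjusted income: 711500 Ft + 130000 Ft + 71000 Ft + 30500 Ft + 59500 Ft = 1002500 Ft
  Exemption: 25% × (1002500 Ft − 422000 Ft) = 145125 Ft ≥ 89000 Ft, so the exemption is fully phased out
  Base: 1002500 Ft − 0 Ft = 1002500 Ft
  1002500 Ft × 28% = 280700 Ft

Regular income tax:
  176000 Ft × 6% = 10560 Ft
  299000 Ft × 14% = 41860 Ft
  216000 Ft × 27% = 58320 Ft
  20500 Ft × 35% = 7175 Ft
  → 117915 Ft
  Less jobs credit 67000 Ft → 50915 Ft

Excess of minimum tax over regular income tax: 280700 Ft − 50915 Ft = 229785 Ft.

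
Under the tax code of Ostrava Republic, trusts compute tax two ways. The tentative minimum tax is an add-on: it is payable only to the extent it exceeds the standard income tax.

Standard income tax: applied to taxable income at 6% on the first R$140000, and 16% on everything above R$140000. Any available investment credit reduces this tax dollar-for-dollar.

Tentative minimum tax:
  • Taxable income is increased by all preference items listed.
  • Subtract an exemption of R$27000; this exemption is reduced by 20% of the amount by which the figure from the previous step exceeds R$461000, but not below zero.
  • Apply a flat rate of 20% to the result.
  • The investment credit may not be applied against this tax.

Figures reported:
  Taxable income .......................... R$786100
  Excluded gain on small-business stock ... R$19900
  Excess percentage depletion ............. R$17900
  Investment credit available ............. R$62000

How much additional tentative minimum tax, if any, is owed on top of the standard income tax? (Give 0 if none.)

R$115004

Tentative minimum tax:
  Adjusted income: R$786100 + R$19900 + R$17900 = R$823900
  Exemption: 20% × (R$823900 − R$461000) = R$72580 ≥ R$27000, so the exemption is fully phased out
  Base: R$823900 − R$0 = R$823900
  R$823900 × 20% = R$164780

Standard income tax:
  R$140000 × 6% = R$8400
  R$646100 × 16% = R$103376
  → R$111776
  Less investment credit R$62000 → R$49776

Excess of tentative minimum tax over standard income tax: R$164780 − R$49776 = R$115004.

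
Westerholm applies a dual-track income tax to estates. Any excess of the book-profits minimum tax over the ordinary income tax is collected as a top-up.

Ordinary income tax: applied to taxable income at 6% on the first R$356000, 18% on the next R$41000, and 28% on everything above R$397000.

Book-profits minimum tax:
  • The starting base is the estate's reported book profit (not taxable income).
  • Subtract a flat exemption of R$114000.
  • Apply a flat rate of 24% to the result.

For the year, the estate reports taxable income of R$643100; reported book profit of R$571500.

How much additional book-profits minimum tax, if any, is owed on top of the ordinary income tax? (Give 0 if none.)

R$12152

Book-profits minimum tax:
  Base (reported book profit): R$571500
  Less exemption R$114000 → base R$457500
  R$457500 × 24% = R$109800

Ordinary income tax:
  R$356000 × 6% = R$21360
  R$41000 × 18% = R$7380
  R$246100 × 28% = R$68908
  → R$97648

Excess of book-profits minimum tax over ordinary income tax: R$109800 − R$97648 = R$12152.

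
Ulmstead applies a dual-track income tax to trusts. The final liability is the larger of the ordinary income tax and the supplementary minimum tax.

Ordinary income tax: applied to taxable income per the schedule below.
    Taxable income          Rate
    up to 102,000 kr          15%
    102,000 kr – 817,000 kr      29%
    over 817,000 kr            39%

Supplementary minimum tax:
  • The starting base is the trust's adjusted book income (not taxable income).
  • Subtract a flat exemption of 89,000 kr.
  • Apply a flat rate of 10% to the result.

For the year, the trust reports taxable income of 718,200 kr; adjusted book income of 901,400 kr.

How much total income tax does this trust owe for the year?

193,998 kr

Supplementary minimum tax:
  Base (adjusted book income): 901,400 kr
  Less exemption 89,000 kr → base 812,400 kr
  812,400 kr × 10% = 81,240 kr

Ordinary income tax:
  102,000 kr × 15% = 15,300 kr
  616,200 kr × 29% = 178,698 kr
  → 193,998 kr

193,998 kr > 81,240 kr, so the ordinary income tax governs.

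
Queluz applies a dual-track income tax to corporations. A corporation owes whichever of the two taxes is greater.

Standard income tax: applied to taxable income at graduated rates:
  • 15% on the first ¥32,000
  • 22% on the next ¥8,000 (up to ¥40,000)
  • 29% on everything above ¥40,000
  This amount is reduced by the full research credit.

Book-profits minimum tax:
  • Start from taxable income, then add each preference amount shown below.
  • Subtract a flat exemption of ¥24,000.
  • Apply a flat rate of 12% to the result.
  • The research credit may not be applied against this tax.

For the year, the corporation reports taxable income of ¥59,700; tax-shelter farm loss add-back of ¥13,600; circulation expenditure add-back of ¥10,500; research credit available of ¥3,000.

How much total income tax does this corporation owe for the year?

Book-profits minimum tax:
  Adjusted income: ¥59,700 + ¥13,600 + ¥10,500 = ¥83,800
  Less exemption ¥24,000 → base ¥59,800
  ¥59,800 × 12% = ¥7,176

Standard income tax:
  ¥32,000 × 15% = ¥4,800
  ¥8,000 × 22% = ¥1,760
  ¥19,700 × 29% = ¥5,713
  → ¥12,273
  Less research credit ¥3,000 → ¥9,273

¥9,273 > ¥7,176, so the standard income tax governs.

¥9,273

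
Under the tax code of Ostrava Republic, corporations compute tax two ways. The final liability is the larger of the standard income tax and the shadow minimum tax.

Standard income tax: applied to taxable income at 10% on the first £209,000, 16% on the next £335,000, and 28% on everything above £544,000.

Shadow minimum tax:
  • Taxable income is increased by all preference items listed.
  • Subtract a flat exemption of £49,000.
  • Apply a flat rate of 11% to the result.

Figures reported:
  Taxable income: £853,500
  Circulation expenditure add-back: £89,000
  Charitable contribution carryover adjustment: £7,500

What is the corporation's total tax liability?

£161,160

Shadow minimum tax:
  Adjusted income: £853,500 + £89,000 + £7,500 = £950,000
  Less exemption £49,000 → base £901,000
  £901,000 × 11% = £99,110

Standard income tax:
  £209,000 × 10% = £20,900
  £335,000 × 16% = £53,600
  £309,500 × 28% = £86,660
  → £161,160

£161,160 > £99,110, so the standard income tax governs.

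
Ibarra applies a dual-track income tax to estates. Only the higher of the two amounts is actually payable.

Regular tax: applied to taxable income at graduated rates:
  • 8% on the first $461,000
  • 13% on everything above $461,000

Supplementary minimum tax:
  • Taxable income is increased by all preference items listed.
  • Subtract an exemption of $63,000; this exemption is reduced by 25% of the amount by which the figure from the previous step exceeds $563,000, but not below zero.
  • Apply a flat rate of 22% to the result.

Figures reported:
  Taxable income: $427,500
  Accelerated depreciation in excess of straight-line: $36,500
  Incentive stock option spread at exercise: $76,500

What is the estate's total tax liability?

Supplementary minimum tax:
  Adjusted income: $427,500 + $36,500 + $76,500 = $540,500
  Exemption: $540,500 ≤ $563,000, so full $63,000 applies
  Base: $540,500 − $63,000 = $477,500
  $477,500 × 22% = $105,050

Regular tax:
  $427,500 × 8% = $34,200

$105,050 > $34,200, so the supplementary minimum tax is the binding amount.

$105,050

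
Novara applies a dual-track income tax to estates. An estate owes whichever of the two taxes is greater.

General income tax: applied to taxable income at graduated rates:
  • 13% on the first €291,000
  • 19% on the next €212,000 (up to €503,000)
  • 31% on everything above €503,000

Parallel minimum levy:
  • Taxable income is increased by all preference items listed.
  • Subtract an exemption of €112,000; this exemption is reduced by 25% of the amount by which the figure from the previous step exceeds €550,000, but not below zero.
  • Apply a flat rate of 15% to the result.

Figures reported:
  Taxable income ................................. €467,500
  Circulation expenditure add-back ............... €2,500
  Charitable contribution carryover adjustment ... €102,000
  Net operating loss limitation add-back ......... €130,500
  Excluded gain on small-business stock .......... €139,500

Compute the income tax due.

€120,450

General income tax:
  €291,000 × 13% = €37,830
  €176,500 × 19% = €33,535
  → €71,365

Parallel minimum levy:
  Adjusted income: €467,500 + €2,500 + €102,000 + €130,500 + €139,500 = €842,000
  Exemption: €112,000 − 25% × (€842,000 − €550,000) = €112,000 − €73,000 = €39,000
  Base: €842,000 − €39,000 = €803,000
  €803,000 × 15% = €120,450

€120,450 > €71,365, so the parallel minimum levy is the binding amount.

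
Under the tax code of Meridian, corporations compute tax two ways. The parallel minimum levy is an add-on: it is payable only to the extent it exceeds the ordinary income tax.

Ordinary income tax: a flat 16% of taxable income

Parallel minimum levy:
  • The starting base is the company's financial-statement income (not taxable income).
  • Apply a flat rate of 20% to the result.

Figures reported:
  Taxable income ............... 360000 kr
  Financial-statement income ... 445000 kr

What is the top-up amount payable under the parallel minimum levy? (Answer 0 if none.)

Ordinary income tax:
  360000 kr × 16% = 57600 kr

Parallel minimum levy:
  Base (financial-statement income): 445000 kr
  445000 kr × 20% = 89000 kr

Excess of parallel minimum levy over ordinary income tax: 89000 kr − 57600 kr = 31400 kr.

31400 kr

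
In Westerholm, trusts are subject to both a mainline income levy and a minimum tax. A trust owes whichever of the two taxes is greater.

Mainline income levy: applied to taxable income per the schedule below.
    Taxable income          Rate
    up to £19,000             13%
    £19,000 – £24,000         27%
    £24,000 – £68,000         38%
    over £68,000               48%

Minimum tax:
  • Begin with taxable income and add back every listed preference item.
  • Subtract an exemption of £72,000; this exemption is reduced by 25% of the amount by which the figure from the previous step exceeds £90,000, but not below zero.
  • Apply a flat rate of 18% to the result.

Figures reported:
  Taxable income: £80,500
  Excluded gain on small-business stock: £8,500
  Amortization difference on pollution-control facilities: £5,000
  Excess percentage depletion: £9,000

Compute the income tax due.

Minimum tax:
  Adjusted income: £80,500 + £8,500 + £5,000 + £9,000 = £103,000
  Exemption: £72,000 − 25% × (£103,000 − £90,000) = £72,000 − £3,250 = £68,750
  Base: £103,000 − £68,750 = £34,250
  £34,250 × 18% = £6,165

Mainline income levy:
  £19,000 × 13% = £2,470
  £5,000 × 27% = £1,350
  £44,000 × 38% = £16,720
  £12,500 × 48% = £6,000
  → £26,540

£26,540 > £6,165, so the mainline income levy governs.

£26,540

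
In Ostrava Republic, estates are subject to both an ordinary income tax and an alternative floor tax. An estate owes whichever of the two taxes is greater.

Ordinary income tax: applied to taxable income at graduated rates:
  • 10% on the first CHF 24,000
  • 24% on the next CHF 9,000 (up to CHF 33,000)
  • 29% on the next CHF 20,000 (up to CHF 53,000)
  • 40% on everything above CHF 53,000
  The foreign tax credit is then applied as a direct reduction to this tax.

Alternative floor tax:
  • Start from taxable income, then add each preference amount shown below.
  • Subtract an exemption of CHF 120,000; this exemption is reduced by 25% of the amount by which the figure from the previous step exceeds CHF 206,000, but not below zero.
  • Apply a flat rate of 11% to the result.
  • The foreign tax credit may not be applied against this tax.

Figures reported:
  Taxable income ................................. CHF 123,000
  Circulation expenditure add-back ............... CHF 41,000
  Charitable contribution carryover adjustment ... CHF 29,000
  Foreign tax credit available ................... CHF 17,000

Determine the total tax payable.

CHF 21,360

Alternative floor tax:
  Adjusted income: CHF 123,000 + CHF 41,000 + CHF 29,000 = CHF 193,000
  Exemption: CHF 193,000 ≤ CHF 206,000, so full CHF 120,000 applies
  Base: CHF 193,000 − CHF 120,000 = CHF 73,000
  CHF 73,000 × 11% = CHF 8,030

Ordinary income tax:
  CHF 24,000 × 10% = CHF 2,400
  CHF 9,000 × 24% = CHF 2,160
  CHF 20,000 × 29% = CHF 5,800
  CHF 70,000 × 40% = CHF 28,000
  → CHF 38,360
  Less foreign tax credit CHF 17,000 → CHF 21,360

CHF 21,360 > CHF 8,030, so the ordinary income tax governs.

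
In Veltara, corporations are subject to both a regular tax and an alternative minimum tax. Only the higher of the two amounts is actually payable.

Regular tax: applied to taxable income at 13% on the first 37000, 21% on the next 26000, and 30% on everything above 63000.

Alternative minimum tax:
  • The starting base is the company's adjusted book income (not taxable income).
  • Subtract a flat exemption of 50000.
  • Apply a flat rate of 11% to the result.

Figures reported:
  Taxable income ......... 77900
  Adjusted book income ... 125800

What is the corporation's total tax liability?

Regular tax:
  37000 × 13% = 4810
  26000 × 21% = 5460
  14900 × 30% = 4470
  → 14740

Alternative minimum tax:
  Base (adjusted book income): 125800
  Less exemption 50000 → base 75800
  75800 × 11% = 8338

14740 > 8338, so the regular tax governs.

14740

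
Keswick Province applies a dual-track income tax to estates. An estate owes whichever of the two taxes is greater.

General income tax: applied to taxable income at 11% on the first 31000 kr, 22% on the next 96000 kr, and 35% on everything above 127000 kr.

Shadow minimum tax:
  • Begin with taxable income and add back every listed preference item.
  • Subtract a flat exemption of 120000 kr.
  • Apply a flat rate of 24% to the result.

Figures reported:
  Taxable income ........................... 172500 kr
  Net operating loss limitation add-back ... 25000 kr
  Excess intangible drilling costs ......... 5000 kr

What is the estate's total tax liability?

40455 kr

Shadow minimum tax:
  Adjusted income: 172500 kr + 25000 kr + 5000 kr = 202500 kr
  Less exemption 120000 kr → base 82500 kr
  82500 kr × 24% = 19800 kr

General income tax:
  31000 kr × 11% = 3410 kr
  96000 kr × 22% = 21120 kr
  45500 kr × 35% = 15925 kr
  → 40455 kr

40455 kr > 19800 kr, so the general income tax governs.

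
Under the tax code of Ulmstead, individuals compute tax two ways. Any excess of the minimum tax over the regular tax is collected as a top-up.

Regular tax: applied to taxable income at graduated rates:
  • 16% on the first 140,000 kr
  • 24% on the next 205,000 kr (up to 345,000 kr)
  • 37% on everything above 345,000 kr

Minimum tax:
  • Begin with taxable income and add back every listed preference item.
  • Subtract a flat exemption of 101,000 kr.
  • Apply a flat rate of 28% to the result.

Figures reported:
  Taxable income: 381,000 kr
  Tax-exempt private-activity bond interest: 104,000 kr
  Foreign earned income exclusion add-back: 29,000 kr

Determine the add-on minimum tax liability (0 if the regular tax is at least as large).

30,720 kr

Minimum tax:
  Adjusted income: 381,000 kr + 104,000 kr + 29,000 kr = 514,000 kr
  Less exemption 101,000 kr → base 413,000 kr
  413,000 kr × 28% = 115,640 kr

Regular tax:
  140,000 kr × 16% = 22,400 kr
  205,000 kr × 24% = 49,200 kr
  36,000 kr × 37% = 13,320 kr
  → 84,920 kr

Excess of minimum tax over regular tax: 115,640 kr − 84,920 kr = 30,720 kr.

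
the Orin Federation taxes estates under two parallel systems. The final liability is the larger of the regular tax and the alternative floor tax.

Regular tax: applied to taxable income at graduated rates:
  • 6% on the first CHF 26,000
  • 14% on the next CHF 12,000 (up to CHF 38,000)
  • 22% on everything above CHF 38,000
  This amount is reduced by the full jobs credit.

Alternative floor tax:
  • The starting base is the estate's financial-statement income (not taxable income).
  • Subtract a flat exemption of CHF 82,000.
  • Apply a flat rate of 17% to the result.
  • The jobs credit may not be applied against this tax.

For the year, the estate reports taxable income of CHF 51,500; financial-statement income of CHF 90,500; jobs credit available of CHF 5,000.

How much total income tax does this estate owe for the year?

CHF 1,445

Alternative floor tax:
  Base (financial-statement income): CHF 90,500
  Less exemption CHF 82,000 → base CHF 8,500
  CHF 8,500 × 17% = CHF 1,445

Regular tax:
  CHF 26,000 × 6% = CHF 1,560
  CHF 12,000 × 14% = CHF 1,680
  CHF 13,500 × 22% = CHF 2,970
  → CHF 6,210
  Less jobs credit CHF 5,000 → CHF 1,210

CHF 1,445 > CHF 1,210, so the alternative floor tax is the binding amount.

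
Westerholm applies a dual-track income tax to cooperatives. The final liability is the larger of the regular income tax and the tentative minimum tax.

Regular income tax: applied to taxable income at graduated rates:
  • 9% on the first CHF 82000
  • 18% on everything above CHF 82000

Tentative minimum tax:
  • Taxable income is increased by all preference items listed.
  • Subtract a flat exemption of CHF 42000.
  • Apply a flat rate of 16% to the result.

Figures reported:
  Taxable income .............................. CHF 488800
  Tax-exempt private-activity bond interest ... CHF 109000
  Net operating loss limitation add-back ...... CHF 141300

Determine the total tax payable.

Regular income tax:
  CHF 82000 × 9% = CHF 7380
  CHF 406800 × 18% = CHF 73224
  → CHF 80604

Tentative minimum tax:
  Adjusted income: CHF 488800 + CHF 109000 + CHF 141300 = CHF 739100
  Less exemption CHF 42000 → base CHF 697100
  CHF 697100 × 16% = CHF 111536

CHF 111536 > CHF 80604, so the tentative minimum tax is the binding amount.

CHF 111536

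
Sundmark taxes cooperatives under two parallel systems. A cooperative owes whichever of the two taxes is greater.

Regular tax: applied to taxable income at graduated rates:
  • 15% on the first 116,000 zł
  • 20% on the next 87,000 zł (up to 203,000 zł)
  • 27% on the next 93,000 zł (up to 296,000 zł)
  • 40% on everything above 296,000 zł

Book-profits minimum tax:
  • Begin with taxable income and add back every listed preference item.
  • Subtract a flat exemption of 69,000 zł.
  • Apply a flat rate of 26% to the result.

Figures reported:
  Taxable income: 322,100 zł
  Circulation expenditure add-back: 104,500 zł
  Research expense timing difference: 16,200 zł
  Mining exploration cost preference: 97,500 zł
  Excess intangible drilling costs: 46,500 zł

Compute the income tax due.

134,628 zł

Book-profits minimum tax:
  Adjusted income: 322,100 zł + 104,500 zł + 16,200 zł + 97,500 zł + 46,500 zł = 586,800 zł
  Less exemption 69,000 zł → base 517,800 zł
  517,800 zł × 26% = 134,628 zł

Regular tax:
  116,000 zł × 15% = 17,400 zł
  87,000 zł × 20% = 17,400 zł
  93,000 zł × 27% = 25,110 zł
  26,100 zł × 40% = 10,440 zł
  → 70,350 zł

134,628 zł > 70,350 zł, so the book-profits minimum tax is the binding amount.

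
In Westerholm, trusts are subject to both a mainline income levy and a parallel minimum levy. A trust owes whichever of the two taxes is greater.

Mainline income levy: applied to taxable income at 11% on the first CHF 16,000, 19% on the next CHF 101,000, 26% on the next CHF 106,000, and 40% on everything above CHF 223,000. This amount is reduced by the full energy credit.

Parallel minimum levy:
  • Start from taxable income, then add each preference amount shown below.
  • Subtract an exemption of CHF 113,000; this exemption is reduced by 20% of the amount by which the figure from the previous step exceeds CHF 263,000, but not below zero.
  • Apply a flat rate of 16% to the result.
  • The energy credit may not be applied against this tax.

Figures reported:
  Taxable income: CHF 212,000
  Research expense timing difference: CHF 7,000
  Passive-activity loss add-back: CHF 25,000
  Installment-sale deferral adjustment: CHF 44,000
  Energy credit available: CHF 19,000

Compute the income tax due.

CHF 28,800

Parallel minimum levy:
  Adjusted income: CHF 212,000 + CHF 7,000 + CHF 25,000 + CHF 44,000 = CHF 288,000
  Exemption: CHF 113,000 − 20% × (CHF 288,000 − CHF 263,000) = CHF 113,000 − CHF 5,000 = CHF 108,000
  Base: CHF 288,000 − CHF 108,000 = CHF 180,000
  CHF 180,000 × 16% = CHF 28,800

Mainline income levy:
  CHF 16,000 × 11% = CHF 1,760
  CHF 101,000 × 19% = CHF 19,190
  CHF 95,000 × 26% = CHF 24,700
  → CHF 45,650
  Less energy credit CHF 19,000 → CHF 26,650

CHF 28,800 > CHF 26,650, so the parallel minimum levy is the binding amount.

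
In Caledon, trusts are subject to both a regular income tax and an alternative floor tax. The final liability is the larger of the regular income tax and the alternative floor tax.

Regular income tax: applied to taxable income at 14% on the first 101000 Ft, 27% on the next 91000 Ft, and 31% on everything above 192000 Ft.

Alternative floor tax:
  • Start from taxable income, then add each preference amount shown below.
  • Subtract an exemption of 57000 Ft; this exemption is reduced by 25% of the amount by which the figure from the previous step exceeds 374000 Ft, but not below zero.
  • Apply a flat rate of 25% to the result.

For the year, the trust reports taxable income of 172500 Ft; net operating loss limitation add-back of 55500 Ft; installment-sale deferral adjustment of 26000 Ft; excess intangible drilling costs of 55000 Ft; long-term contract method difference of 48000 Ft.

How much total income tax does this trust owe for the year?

Regular income tax:
  101000 Ft × 14% = 14140 Ft
  71500 Ft × 27% = 19305 Ft
  → 33445 Ft

Alternative floor tax:
  Adjusted income: 172500 Ft + 55500 Ft + 26000 Ft + 55000 Ft + 48000 Ft = 357000 Ft
  Exemption: 357000 Ft ≤ 374000 Ft, so full 57000 Ft applies
  Base: 357000 Ft − 57000 Ft = 300000 Ft
  300000 Ft × 25% = 75000 Ft

75000 Ft > 33445 Ft, so the alternative floor tax is the binding amount.

75000 Ft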